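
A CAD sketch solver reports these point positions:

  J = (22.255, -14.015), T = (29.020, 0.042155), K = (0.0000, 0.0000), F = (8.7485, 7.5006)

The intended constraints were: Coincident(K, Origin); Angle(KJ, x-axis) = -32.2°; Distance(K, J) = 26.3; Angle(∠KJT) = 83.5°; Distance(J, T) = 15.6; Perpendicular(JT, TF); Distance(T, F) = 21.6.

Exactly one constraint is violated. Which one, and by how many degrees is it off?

Perpendicular(JT, TF) — off by 5.50°.

K = (0.00, 0.00) ✓; KJ at -32.20° ✓; |KJ| = 26.30 ✓; ∠KJT = 83.50° ✓; |JT| = 15.60 ✓; ∠(JT, TF) = 95.50° ✗; |TF| = 21.60 ✓.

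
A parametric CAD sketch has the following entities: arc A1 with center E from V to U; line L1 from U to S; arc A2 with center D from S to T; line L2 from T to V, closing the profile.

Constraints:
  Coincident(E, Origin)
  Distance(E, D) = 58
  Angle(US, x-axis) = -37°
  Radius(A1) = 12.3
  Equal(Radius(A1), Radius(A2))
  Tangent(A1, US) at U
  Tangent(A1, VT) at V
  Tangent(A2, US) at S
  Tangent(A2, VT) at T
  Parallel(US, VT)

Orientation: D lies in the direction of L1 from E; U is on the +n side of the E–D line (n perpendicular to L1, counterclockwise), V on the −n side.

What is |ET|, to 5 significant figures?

59.290

The slot axis is L1's direction at -37.0°, so u = (cos -37.0°, sin -37.0°) = (0.79864, -0.60182) and n = (−sin -37.0°, cos -37.0°) = (0.60182, 0.79864). E is at the origin and D lies 58.0 along u from E, so D = 58.0·u = (46.321, -34.905). Tangency of A1 to both parallel lines with radius 12.3 puts U and V at E ± 12.3·n: U = (7.4023, 9.8232), V = (-7.4023, -9.8232). Equal radii place S and T the same way about D: S = D + 12.3·n = (53.723, -25.082), T = D − 12.3·n = (38.919, -44.728). Then |ET| = |T − E| = 59.290.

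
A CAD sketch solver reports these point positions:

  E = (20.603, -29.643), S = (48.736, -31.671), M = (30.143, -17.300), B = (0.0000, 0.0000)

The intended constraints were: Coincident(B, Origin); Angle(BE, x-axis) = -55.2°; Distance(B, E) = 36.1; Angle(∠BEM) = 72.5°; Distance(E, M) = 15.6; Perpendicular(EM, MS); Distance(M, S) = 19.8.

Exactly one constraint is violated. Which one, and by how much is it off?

Distance(M, S) = 19.8 — off by 3.70.

B = (0.00, 0.00) ✓; BE at -55.20° ✓; |BE| = 36.10 ✓; ∠BEM = 72.50° ✓; |EM| = 15.60 ✓; ∠(EM, MS) = 90.00° ✓; |MS| = 23.50 ✗.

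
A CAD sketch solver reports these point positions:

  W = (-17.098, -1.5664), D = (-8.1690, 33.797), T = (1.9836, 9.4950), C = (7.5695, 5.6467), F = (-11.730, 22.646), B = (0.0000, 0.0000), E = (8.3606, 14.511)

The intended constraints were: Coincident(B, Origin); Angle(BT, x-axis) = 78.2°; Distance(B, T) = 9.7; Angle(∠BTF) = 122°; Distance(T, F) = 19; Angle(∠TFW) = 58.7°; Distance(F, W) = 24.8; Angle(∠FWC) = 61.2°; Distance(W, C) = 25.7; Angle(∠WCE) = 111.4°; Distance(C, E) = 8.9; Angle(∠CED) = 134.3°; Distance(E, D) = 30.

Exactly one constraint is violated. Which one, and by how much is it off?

Distance(E, D) = 30 — off by 4.60.

B = (0.00, 0.00) ✓; BT at 78.20° ✓; |BT| = 9.700 ✓; ∠BTF = 122.0° ✓; |TF| = 19.00 ✓; ∠TFW = 58.70° ✓; |FW| = 24.80 ✓; ∠FWC = 61.20° ✓; |WC| = 25.70 ✓; ∠WCE = 111.4° ✓; |CE| = 8.900 ✓; ∠CED = 134.3° ✓; |ED| = 25.40 ✗.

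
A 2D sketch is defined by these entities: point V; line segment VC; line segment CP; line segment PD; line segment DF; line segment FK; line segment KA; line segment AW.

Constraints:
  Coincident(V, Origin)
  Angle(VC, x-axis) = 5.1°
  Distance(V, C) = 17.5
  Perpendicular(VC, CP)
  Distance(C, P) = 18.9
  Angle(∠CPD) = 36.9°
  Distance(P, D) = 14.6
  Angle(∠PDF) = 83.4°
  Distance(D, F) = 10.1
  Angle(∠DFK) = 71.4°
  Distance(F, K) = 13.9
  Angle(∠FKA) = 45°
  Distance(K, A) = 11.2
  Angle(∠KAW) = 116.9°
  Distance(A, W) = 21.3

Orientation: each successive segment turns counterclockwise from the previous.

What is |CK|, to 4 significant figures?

15.98

V is at the origin; VC runs at 5.1° with length 17.5, so C = (17.43, 1.556). VC ⟂ CP, so CP runs at 95.10°; with |CP| = 18.9, P = (15.75, 20.38). ∠CPD = 36.9° gives PD at -121.8° from the x-axis; with |PD| = 14.6, D = (8.057, 7.972). ∠PDF = 83.4° gives DF at -25.20° from the x-axis; with |DF| = 10.1, F = (17.20, 3.672). ∠DFK = 71.4° gives FK at 83.40° from the x-axis; with |FK| = 13.9, K = (18.79, 17.48). Then |CK| = |K − C| = 15.98.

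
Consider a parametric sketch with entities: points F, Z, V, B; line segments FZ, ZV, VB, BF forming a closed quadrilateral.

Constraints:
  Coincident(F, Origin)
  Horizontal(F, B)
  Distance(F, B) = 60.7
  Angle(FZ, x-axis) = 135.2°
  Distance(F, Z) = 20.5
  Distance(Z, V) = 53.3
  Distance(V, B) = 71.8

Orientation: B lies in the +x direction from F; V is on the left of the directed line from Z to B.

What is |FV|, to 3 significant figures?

59.7

F is at the origin; FB is horizontal with |FB| = 60.7 and B in +x, so B = (60.7, 0). FZ runs at 135.2° with |FZ| = 20.5, so Z = (-14.5, 14.4). V is determined by |ZV| = 53.3 and |VB| = 71.8 together: it lies at the intersection of circle(Z, 53.3) and circle(B, 71.8). With |ZB| = 76.6, the foot of the radical line on ZB is 23.2 from Z and the perpendicular offset is √(53.3² − 23.2²) = 48.0. Taking the left-of-ZB solution: V = (17.3, 57.2).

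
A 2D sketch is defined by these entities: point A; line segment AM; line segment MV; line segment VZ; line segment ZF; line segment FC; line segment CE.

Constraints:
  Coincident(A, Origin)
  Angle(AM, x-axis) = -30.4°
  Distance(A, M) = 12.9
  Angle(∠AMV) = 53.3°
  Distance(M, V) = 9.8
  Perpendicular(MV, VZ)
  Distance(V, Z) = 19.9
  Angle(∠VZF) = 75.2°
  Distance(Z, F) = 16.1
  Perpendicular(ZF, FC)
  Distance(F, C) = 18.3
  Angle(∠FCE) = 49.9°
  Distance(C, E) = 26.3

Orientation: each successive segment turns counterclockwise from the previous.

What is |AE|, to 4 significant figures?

11.22

A is at the origin; AM runs at -30.4° with length 12.9, so M = (11.13, -6.528). ∠AMV = 53.3° gives MV at 96.30° from the x-axis; with |MV| = 9.8, V = (10.05, 3.213). MV is perpendicular to VZ, so VZ runs at -173.7°; with |VZ| = 19.9, Z = (-9.729, 1.029). ∠VZF = 75.2° gives ZF at -68.90° from the x-axis; with |ZF| = 16.1, F = (-3.933, -13.99). ZF ⟂ FC, so FC runs at 21.10°; with |FC| = 18.3, C = (13.14, -7.403). ∠FCE = 49.9° gives CE at 151.2° from the x-axis; with |CE| = 26.3, E = (-9.907, 5.267). Then |AE| = |E − A| = 11.22.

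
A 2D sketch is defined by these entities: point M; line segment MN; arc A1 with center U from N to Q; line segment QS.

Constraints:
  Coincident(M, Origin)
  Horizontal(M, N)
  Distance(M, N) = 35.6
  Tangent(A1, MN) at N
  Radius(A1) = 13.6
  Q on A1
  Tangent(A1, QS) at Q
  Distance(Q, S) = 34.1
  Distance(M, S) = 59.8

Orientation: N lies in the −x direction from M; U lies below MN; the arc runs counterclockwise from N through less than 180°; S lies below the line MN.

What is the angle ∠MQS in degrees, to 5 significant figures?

85.840°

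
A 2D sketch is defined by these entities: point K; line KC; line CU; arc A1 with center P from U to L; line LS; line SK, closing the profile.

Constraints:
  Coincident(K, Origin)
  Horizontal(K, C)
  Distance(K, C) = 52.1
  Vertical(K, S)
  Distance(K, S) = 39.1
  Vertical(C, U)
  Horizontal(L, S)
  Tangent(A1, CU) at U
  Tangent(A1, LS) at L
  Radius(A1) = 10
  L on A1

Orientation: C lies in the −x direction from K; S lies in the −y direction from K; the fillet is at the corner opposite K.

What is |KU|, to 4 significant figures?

59.68

K is at the origin; K and C share the same y with |KC| = 52.1 and C on the −x side, so C = (-52.10, 0.000). KS is vertical with |KS| = 39.1 and S on the −y side, so S = (0.000, -39.10). The virtual corner opposite K is at (-52.10, -39.10). A1 meets CU tangentially, so PU is at right angles to CU and tangency of A1 to LS means the radius PL is perpendicular to LS, with radius 10.0, so the center P sits 10.0 in from both sides at P = (-42.10, -29.10). That places the tangent points at U = (-52.10, -29.10) on CU and L = (-42.10, -39.10) on LS. Then |KU| = |U − K| = 59.68.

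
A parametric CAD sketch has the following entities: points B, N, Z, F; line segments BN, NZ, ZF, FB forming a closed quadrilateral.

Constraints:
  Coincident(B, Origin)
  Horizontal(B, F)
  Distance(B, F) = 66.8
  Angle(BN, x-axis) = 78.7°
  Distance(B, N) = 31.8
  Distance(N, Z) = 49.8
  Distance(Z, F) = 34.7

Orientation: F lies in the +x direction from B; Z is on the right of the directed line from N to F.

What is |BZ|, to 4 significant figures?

35.24

B is at the origin; BF is horizontal with |BF| = 66.8 and F in +x, so F = (66.8, 0). BN runs at 78.7° with |BN| = 31.8, so N = (6.231, 31.18). Z is determined by |NZ| = 49.8 and |ZF| = 34.7 together: it lies at the intersection of circle(N, 49.8) and circle(F, 34.7). With |NF| = 68.12, the foot of the radical line on NF is 43.43 from N and the perpendicular offset is √(49.8² − 43.43²) = 24.37. Taking the right-of-NF solution: Z = (33.68, -10.37).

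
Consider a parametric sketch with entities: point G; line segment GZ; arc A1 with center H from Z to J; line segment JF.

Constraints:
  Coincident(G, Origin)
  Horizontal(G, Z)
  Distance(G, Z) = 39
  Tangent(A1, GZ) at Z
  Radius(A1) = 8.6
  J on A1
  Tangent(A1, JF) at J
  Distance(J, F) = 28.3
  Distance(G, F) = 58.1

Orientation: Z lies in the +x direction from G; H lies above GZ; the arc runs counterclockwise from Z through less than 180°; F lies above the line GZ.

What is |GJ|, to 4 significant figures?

48.50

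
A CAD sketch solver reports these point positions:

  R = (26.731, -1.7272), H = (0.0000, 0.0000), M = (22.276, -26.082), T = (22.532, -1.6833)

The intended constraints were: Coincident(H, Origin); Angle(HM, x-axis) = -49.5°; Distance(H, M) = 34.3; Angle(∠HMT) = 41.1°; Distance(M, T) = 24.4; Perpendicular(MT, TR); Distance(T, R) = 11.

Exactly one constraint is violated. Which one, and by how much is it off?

Distance(T, R) = 11 — off by 6.80.

H = (0.00, 0.00) ✓; HM at -49.50° ✓; |HM| = 34.30 ✓; ∠HMT = 41.10° ✓; |MT| = 24.40 ✓; ∠(MT, TR) = 90.00° ✓; |TR| = 4.199 ✗.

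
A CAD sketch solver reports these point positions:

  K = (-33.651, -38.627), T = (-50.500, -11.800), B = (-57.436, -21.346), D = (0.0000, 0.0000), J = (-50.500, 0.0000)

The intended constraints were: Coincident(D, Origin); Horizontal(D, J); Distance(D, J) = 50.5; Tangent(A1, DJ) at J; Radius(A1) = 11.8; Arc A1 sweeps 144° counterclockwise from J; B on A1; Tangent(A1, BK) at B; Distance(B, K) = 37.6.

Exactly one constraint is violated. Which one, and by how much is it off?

Distance(B, K) = 37.6 — off by 8.20.

D = (0.00, 0.00) ✓; D.y = 0.00, J.y = 0.00 ✓; |DJ| = 50.50 ✓; ∠(TJ, JD) = 90.00° ✓; |TJ| = 11.80 ✓; bearing(T→B) − bearing(T→J) = 144.0° ✓; |TB| = 11.80 ✓; ∠(TB, BK) = 90.00° ✓; |BK| = 29.40 ✗.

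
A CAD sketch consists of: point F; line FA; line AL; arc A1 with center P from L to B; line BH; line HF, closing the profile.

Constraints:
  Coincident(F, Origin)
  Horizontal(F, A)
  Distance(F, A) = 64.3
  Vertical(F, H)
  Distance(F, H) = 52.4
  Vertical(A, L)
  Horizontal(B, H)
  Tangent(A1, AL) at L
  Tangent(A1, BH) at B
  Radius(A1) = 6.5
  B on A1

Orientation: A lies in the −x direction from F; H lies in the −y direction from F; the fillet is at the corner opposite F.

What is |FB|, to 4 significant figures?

78.02

F is at the origin; FA is horizontal with |FA| = 64.3 and A on the −x side, so A = (-64.30, 0.000). F and H share the same x with |FH| = 52.4 and H on the −y side, so H = (0.000, -52.40). The virtual corner opposite F is at (-64.30, -52.40). The tangent condition forces PL to be normal to AL and A1 meets BH tangentially, so PB is at right angles to BH, with radius 6.5, so the center P sits 6.5 in from both sides at P = (-57.80, -45.90). That places the tangent points at L = (-64.30, -45.90) on AL and B = (-57.80, -52.40) on BH. Then |FB| = |B − F| = 78.02.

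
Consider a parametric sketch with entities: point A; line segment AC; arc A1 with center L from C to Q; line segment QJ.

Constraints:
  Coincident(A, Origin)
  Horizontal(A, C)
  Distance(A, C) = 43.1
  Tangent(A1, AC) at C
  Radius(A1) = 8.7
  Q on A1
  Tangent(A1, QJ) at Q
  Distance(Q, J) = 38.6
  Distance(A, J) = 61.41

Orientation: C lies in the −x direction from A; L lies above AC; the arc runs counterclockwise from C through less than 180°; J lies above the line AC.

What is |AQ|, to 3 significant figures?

35.8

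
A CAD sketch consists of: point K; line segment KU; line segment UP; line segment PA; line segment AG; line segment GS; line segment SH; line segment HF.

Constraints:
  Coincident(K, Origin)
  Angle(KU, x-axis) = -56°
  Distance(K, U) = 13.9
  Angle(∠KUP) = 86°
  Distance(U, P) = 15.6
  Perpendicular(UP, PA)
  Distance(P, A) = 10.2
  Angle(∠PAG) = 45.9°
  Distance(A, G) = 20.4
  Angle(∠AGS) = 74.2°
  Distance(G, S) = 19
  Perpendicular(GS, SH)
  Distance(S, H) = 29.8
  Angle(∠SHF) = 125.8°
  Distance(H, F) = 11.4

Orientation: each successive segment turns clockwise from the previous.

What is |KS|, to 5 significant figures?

31.935

K is at the origin; KU runs at -56.0° with length 13.9, so U = (7.7728, -11.524). ∠KUP = 86.0° gives UP at -150.00° from the x-axis; with |UP| = 15.6, P = (-5.7372, -19.324). UP is perpendicular to PA, so PA runs at 120.00°; with |PA| = 10.2, A = (-10.837, -10.490). ∠PAG = 45.9° gives AG at -14.100° from the x-axis; with |AG| = 20.4, G = (8.9482, -15.460). ∠AGS = 74.2° gives GS at -119.90° from the x-axis; with |GS| = 19.0, S = (-0.52309, -31.931). Then |KS| = |S − K| = 31.935.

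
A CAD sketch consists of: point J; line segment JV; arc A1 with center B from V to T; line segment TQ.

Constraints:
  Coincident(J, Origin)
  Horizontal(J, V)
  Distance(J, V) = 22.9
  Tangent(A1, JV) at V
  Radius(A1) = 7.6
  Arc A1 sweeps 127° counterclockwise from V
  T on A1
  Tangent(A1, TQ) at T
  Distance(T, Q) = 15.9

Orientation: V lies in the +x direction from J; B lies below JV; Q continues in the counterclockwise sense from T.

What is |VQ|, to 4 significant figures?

25.12

On A1, V sits at bearing 90° from B; a 127° counterclockwise sweep puts T at bearing 217°, so T = B + 7.6·(cos 217°, sin 217°) = (16.83, -12.17). A1 meets TQ tangentially, so BT is at right angles to TQ, so TQ runs along (−sin 217°, cos 217°); with |TQ| = 15.9, Q = (26.40, -24.87). Then |VQ| = |Q − V| = 25.12.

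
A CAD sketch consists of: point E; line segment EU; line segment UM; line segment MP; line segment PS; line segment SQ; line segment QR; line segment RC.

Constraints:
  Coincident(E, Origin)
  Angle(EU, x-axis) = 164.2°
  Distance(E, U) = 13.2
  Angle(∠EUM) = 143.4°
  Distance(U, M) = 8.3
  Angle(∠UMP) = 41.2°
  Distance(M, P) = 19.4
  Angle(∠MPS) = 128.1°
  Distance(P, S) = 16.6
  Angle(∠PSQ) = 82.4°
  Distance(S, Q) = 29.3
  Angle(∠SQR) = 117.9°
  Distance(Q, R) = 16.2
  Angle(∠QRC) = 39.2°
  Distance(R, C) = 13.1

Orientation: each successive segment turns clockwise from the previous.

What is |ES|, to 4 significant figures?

12.15

∠UMP = 41.2° gives MP at -11.20° from the x-axis; with |MP| = 19.4, P = (1.265, 6.402). ∠MPS = 128.1° gives PS at -63.10° from the x-axis; with |PS| = 16.6, S = (8.775, -8.402). Then |ES| = |S − E| = 12.15.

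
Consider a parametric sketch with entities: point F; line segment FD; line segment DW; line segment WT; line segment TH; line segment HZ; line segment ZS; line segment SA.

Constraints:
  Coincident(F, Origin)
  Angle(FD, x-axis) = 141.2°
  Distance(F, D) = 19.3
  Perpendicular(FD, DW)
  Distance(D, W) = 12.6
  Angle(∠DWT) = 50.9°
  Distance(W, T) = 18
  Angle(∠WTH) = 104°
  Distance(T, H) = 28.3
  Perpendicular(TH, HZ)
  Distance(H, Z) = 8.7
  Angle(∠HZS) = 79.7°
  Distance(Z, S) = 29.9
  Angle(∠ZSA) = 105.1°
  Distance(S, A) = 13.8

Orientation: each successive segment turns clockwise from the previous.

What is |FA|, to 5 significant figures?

5.1683

F is at the origin; FD runs at 141.2° with length 19.3, so D = (-15.041, 12.093). The perpendicularity gives DW at right angles to FD, so DW runs at 51.200°; with |DW| = 12.6, W = (-7.1460, 21.913). ∠DWT = 50.9° gives WT at -77.900° from the x-axis; with |WT| = 18.0, T = (-3.3729, 4.3130). ∠WTH = 104.0° gives TH at -153.90° from the x-axis; with |TH| = 28.3, H = (-28.787, -8.1373). TH is perpendicular to HZ, so HZ runs at 116.10°; with |HZ| = 8.7, Z = (-32.615, -0.32442). ∠HZS = 79.7° gives ZS at 15.800° from the x-axis; with |ZS| = 29.9, S = (-3.8442, 7.8168). ∠ZSA = 105.1° gives SA at -59.100° from the x-axis; with |SA| = 13.8, A = (3.2427, -4.0245). Then |FA| = |A − F| = 5.1683.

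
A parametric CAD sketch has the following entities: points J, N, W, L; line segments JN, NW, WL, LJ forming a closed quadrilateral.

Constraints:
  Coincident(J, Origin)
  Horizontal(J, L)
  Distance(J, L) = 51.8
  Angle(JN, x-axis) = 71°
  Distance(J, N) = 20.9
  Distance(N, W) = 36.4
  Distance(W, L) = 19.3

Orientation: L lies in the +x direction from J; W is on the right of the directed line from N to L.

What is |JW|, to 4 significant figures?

33.65

Checks: |NW| = 36.40 ✓; |WL| = 19.30 ✓.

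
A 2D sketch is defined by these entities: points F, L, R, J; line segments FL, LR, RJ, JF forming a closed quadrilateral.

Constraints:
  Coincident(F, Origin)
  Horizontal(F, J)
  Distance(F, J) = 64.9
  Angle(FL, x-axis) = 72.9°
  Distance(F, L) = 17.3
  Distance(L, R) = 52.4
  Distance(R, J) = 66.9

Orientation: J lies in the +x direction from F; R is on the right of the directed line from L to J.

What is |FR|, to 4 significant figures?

36.73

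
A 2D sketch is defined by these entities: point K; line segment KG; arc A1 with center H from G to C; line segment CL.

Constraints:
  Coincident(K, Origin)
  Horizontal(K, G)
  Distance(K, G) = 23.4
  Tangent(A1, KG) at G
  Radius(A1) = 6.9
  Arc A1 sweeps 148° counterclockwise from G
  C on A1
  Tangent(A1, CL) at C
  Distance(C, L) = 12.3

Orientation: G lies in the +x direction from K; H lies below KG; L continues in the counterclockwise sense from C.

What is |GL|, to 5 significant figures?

20.426

K is at the origin; K and G share the same y with |KG| = 23.4 and G on the +x side, so G = (23.400, 0.0000). The tangent condition forces HG to be normal to KG, so H = G + (0, -6.9) = (23.400, -6.9000). On A1, G sits at bearing 90° from H; a 148° counterclockwise sweep puts C at bearing 238°, so C = H + 6.9·(cos 238°, sin 238°) = (19.744, -12.752). A1 meets CL tangentially, so HC is at right angles to CL, so CL runs along (−sin 238°, cos 238°); with |CL| = 12.3, L = (30.175, -19.270). Then |GL| = |L − G| = 20.426.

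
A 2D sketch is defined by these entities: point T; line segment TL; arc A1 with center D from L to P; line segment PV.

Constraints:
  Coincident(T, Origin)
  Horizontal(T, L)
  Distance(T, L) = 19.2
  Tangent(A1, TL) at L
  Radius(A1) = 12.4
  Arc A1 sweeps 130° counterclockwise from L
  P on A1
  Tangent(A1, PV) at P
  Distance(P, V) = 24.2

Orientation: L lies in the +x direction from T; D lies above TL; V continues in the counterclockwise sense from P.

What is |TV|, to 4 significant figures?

41.07

On A1, L sits at bearing -90° from D; a 130° counterclockwise sweep puts P at bearing 40°, so P = D + 12.4·(cos 40°, sin 40°) = (28.70, 20.37). The tangent condition forces DP to be normal to PV, so PV runs along (−sin 40°, cos 40°); with |PV| = 24.2, V = (13.14, 38.91). Then |TV| = |V − T| = 41.07.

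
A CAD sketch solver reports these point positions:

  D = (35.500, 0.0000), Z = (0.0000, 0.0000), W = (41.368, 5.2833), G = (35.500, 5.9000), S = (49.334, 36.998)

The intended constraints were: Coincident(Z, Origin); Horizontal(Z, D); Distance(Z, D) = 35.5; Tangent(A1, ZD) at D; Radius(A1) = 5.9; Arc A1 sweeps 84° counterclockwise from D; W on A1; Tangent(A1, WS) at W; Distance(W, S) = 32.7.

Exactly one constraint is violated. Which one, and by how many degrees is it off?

Tangent(A1, WS) at W — off by 8.10°.

Z = (0.00, 0.00) ✓; Z.y = 0.00, D.y = 0.00 ✓; |ZD| = 35.50 ✓; ∠(GD, DZ) = 90.00° ✓; |GD| = 5.900 ✓; bearing(G→W) − bearing(G→D) = 84.00° ✓; |GW| = 5.900 ✓; ∠(GW, WS) = 98.10° ✗; |WS| = 32.70 ✓.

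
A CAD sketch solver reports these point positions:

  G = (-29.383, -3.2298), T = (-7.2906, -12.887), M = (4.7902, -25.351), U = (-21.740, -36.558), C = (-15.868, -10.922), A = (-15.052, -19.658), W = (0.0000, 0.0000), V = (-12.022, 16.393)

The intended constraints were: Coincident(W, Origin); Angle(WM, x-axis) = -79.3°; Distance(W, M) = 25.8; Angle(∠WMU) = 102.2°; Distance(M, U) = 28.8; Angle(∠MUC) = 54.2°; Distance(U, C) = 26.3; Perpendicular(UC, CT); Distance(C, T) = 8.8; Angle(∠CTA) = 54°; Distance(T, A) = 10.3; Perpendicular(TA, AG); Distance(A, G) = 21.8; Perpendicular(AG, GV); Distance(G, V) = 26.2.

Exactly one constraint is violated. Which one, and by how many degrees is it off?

Perpendicular(AG, GV) — off by 7.40°.

W = (0.00, 0.00) ✓; WM at -79.30° ✓; |WM| = 25.80 ✓; ∠WMU = 102.2° ✓; |MU| = 28.80 ✓; ∠MUC = 54.20° ✓; |UC| = 26.30 ✓; ∠(UC, CT) = 90.00° ✓; |CT| = 8.800 ✓; ∠CTA = 54.00° ✓; |TA| = 10.30 ✓; ∠(TA, AG) = 90.00° ✓; |AG| = 21.80 ✓; ∠(AG, GV) = 82.60° ✗; |GV| = 26.20 ✓.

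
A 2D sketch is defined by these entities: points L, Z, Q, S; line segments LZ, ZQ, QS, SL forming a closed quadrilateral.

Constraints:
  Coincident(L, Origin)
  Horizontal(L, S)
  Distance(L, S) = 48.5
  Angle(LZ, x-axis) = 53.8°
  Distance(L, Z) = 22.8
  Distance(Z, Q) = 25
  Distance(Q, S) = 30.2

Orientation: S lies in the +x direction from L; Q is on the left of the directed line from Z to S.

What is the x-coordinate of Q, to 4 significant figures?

36.64

Checks: |ZQ| = 25.00 ✓; |QS| = 30.20 ✓.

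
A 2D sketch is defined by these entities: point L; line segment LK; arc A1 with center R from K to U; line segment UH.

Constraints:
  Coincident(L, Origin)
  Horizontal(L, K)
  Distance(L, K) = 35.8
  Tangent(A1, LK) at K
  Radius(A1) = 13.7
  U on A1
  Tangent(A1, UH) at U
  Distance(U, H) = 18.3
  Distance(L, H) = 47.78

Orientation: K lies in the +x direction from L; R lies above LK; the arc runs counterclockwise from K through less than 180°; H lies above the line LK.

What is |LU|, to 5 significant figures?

50.898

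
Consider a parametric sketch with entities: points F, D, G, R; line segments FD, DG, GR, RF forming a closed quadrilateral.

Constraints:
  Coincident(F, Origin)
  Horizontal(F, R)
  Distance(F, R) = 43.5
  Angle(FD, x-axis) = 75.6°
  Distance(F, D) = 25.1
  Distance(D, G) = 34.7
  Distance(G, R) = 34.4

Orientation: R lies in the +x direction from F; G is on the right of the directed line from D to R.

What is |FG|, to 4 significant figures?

14.66

F is at the origin; F and R share the same y with |FR| = 43.5 and R in +x, so R = (43.5, 0). FD runs at 75.6° with |FD| = 25.1, so D = (6.242, 24.31). G is determined by |DG| = 34.7 and |GR| = 34.4 together: it lies at the intersection of circle(D, 34.7) and circle(R, 34.4). With |DR| = 44.49, the foot of the radical line on DR is 22.48 from D and the perpendicular offset is √(34.7² − 22.48²) = 26.44. Taking the right-of-DR solution: G = (10.62, -10.11).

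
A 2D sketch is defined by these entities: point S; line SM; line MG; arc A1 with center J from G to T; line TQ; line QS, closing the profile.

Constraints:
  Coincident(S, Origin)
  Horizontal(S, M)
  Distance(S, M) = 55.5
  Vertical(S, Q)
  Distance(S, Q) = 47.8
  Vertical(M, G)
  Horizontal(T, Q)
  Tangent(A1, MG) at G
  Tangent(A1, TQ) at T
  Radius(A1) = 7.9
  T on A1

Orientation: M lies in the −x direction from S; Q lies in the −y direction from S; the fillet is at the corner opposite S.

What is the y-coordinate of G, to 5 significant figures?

-39.900

S is at the origin; SM is horizontal with |SM| = 55.5 and M on the −x side, so M = (-55.500, 0.0000). SQ is vertical with |SQ| = 47.8 and Q on the −y side, so Q = (0.0000, -47.800). The virtual corner opposite S is at (-55.500, -47.800). The tangent condition forces JG to be normal to MG and since A1 is tangent to TQ there, JT ⟂ TQ, with radius 7.9, so the center J sits 7.9 in from both sides at J = (-47.600, -39.900). That places the tangent points at G = (-55.500, -39.900) on MG and T = (-47.600, -47.800) on TQ. So G.y = -39.900.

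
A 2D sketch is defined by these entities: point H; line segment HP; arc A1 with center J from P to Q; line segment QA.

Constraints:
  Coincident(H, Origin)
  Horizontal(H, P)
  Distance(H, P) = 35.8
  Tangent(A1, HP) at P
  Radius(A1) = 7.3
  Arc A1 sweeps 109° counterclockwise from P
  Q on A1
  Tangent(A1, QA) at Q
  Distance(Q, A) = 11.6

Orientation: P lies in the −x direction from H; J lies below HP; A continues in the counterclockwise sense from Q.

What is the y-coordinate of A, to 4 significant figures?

-20.64

On A1, P sits at bearing 90° from J; a 109° counterclockwise sweep puts Q at bearing 199°, so Q = J + 7.3·(cos 199°, sin 199°) = (-42.70, -9.677). A1 meets QA tangentially, so JQ is at right angles to QA, so QA runs along (−sin 199°, cos 199°); with |QA| = 11.6, A = (-38.93, -20.64). So A.y = -20.64.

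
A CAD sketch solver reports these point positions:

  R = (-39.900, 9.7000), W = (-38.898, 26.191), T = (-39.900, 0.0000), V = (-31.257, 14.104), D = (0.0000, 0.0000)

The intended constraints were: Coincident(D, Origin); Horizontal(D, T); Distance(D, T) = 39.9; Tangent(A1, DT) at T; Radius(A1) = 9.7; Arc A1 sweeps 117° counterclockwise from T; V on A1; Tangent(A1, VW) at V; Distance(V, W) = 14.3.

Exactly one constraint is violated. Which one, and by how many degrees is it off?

Tangent(A1, VW) at V — off by 5.30°.

D = (0.00, 0.00) ✓; D.y = 0.00, T.y = 0.00 ✓; |DT| = 39.90 ✓; ∠(RT, TD) = 90.00° ✓; |RT| = 9.700 ✓; bearing(R→V) − bearing(R→T) = 117.0° ✓; |RV| = 9.700 ✓; ∠(RV, VW) = 84.70° ✗; |VW| = 14.30 ✓.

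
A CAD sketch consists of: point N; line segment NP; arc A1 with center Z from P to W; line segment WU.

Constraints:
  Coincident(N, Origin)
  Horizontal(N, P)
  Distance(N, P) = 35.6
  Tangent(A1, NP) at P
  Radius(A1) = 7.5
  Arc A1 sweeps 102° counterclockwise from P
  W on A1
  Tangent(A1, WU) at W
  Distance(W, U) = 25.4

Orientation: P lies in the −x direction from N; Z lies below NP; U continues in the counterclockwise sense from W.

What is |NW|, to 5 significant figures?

43.881

Tangency of A1 to NP means the radius ZP is perpendicular to NP, so Z = P + (0, -7.5) = (-35.600, -7.5000). On A1, P sits at bearing 90° from Z; a 102° counterclockwise sweep puts W at bearing 192°, so W = Z + 7.5·(cos 192°, sin 192°) = (-42.936, -9.0593). Then |NW| = |W − N| = 43.881.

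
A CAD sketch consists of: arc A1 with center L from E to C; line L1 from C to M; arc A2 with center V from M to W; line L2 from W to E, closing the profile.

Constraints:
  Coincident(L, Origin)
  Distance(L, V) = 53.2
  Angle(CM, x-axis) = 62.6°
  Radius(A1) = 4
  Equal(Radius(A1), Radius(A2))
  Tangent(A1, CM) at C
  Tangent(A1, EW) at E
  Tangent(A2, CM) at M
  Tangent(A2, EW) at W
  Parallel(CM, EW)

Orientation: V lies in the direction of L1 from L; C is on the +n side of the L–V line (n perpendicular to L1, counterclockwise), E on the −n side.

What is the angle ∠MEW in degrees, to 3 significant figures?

8.55°

The slot axis is L1's direction at 62.6°, so u = (cos 62.6°, sin 62.6°) = (0.460, 0.888) and n = (−sin 62.6°, cos 62.6°) = (-0.888, 0.460). L is at the origin and V lies 53.2 along u from L, so V = 53.2·u = (24.5, 47.2). Tangency of A1 to both parallel lines with radius 4.0 puts C and E at L ± 4.0·n: C = (-3.55, 1.84), E = (3.55, -1.84). Equal radii place M and W the same way about V: M = V + 4.0·n = (20.9, 49.1), W = V − 4.0·n = (28.0, 45.4). Then cos ∠MEW = EM·EW / (|EM||EW|), giving 8.55°.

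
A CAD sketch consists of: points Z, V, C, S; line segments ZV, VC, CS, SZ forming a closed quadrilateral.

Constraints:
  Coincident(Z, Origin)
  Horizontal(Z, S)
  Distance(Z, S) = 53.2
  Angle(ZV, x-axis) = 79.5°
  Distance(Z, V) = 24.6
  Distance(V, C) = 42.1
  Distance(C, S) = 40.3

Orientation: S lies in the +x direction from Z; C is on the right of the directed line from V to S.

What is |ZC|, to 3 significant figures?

23.0

Checks: Z = (0.00, 0.00) ✓; |VC| = 42.10 ✓; |CS| = 40.30 ✓.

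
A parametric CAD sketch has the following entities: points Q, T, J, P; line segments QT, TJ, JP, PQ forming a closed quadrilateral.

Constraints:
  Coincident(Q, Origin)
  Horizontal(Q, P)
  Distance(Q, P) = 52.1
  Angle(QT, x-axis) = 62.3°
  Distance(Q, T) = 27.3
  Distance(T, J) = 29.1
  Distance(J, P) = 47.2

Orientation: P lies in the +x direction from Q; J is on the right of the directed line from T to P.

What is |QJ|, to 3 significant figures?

6.40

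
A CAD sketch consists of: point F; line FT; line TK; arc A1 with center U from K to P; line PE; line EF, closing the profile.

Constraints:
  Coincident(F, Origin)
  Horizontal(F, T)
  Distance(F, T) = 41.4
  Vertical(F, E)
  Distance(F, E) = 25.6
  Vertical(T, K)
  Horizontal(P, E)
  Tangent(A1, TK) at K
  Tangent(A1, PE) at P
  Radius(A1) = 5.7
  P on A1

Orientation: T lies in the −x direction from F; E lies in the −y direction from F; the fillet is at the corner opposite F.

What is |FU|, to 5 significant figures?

40.872

F is at the origin; FT is horizontal with |FT| = 41.4 and T on the −x side, so T = (-41.400, 0.0000). F and E share the same x with |FE| = 25.6 and E on the −y side, so E = (0.0000, -25.600). The virtual corner opposite F is at (-41.400, -25.600). The tangent condition forces UK to be normal to TK and A1 meets PE tangentially, so UP is at right angles to PE, with radius 5.7, so the center U sits 5.7 in from both sides at U = (-35.700, -19.900). Then |FU| = |U − F| = 40.872.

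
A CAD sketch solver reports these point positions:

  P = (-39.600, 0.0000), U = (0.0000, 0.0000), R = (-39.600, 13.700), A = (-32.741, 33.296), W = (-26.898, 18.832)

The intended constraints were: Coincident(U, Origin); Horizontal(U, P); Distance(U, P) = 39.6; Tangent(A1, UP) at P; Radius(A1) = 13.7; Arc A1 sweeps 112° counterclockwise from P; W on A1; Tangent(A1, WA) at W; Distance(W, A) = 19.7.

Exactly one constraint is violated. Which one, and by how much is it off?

Distance(W, A) = 19.7 — off by 4.10.

U = (0.00, 0.00) ✓; U.y = 0.00, P.y = 0.00 ✓; |UP| = 39.60 ✓; ∠(RP, PU) = 90.00° ✓; |RP| = 13.70 ✓; bearing(R→W) − bearing(R→P) = 112.0° ✓; |RW| = 13.70 ✓; ∠(RW, WA) = 90.00° ✓; |WA| = 15.60 ✗.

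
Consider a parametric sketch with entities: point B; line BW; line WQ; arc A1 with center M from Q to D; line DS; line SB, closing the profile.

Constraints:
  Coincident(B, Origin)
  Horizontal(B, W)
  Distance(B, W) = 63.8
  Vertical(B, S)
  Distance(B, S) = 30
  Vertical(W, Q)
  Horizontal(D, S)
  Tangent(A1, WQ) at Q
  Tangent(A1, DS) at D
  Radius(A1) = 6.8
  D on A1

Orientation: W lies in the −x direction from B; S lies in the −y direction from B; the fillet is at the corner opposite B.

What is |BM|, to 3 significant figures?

61.5

B is at the origin; B and W share the same y with |BW| = 63.8 and W on the −x side, so W = (-63.8, 0.00). B and S share the same x with |BS| = 30.0 and S on the −y side, so S = (0.00, -30.0). The virtual corner opposite B is at (-63.8, -30.0). Tangency of A1 to WQ means the radius MQ is perpendicular to WQ and the tangent condition forces MD to be normal to DS, with radius 6.8, so the center M sits 6.8 in from both sides at M = (-57.0, -23.2). Then |BM| = |M − B| = 61.5.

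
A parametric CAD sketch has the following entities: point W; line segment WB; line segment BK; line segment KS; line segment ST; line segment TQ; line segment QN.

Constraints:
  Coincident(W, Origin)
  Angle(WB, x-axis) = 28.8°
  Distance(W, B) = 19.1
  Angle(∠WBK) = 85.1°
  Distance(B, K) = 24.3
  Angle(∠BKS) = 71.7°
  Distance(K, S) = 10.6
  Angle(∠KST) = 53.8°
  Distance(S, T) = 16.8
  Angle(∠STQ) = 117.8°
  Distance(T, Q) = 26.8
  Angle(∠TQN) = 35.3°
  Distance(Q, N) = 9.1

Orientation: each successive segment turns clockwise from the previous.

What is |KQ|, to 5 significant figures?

27.575

W is at the origin; WB runs at 28.8° with length 19.1, so B = (16.737, 9.2015). ∠WBK = 85.1° gives BK at -66.100° from the x-axis; with |BK| = 24.3, K = (26.582, -13.015). ∠BKS = 71.7° gives KS at -174.40° from the x-axis; with |KS| = 10.6, S = (16.033, -14.049). ∠KST = 53.8° gives ST at 59.400° from the x-axis; with |ST| = 16.8, T = (24.585, 0.41121). ∠STQ = 117.8° gives TQ at -2.8000° from the x-axis; with |TQ| = 26.8, Q = (51.353, -0.89796). Then |KQ| = |Q − K| = 27.575.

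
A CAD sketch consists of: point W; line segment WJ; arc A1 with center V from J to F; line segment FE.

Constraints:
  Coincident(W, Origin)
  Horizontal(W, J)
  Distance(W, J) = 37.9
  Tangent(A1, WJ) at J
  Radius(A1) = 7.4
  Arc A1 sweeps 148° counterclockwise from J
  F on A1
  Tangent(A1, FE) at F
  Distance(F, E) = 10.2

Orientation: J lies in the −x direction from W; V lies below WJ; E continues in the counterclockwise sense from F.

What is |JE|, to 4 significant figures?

19.66

W is at the origin; WJ is horizontal with |WJ| = 37.9 and J on the −x side, so J = (-37.90, 0.000). Since A1 is tangent to WJ there, VJ ⟂ WJ, so V = J + (0, -7.4) = (-37.90, -7.400). On A1, J sits at bearing 90° from V; a 148° counterclockwise sweep puts F at bearing 238°, so F = V + 7.4·(cos 238°, sin 238°) = (-41.82, -13.68). A1 meets FE tangentially, so VF is at right angles to FE, so FE runs along (−sin 238°, cos 238°); with |FE| = 10.2, E = (-33.17, -19.08). Then |JE| = |E − J| = 19.66.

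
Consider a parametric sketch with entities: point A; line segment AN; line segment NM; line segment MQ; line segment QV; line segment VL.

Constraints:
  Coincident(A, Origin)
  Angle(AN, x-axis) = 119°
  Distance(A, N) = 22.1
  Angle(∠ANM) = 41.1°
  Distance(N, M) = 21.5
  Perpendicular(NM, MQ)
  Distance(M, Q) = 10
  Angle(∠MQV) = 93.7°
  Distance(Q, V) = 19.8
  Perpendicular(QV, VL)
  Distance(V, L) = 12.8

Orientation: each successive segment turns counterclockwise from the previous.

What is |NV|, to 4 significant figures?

11.41

A is at the origin; AN runs at 119.0° with length 22.1, so N = (-10.71, 19.33). ∠ANM = 41.1° gives NM at -102.1° from the x-axis; with |NM| = 21.5, M = (-15.22, -1.693). NM ⟂ MQ, so MQ runs at -12.10°; with |MQ| = 10.0, Q = (-5.443, -3.789). ∠MQV = 93.7° gives QV at 74.20° from the x-axis; with |QV| = 19.8, V = (-0.05211, 15.26). Then |NV| = |V − N| = 11.41.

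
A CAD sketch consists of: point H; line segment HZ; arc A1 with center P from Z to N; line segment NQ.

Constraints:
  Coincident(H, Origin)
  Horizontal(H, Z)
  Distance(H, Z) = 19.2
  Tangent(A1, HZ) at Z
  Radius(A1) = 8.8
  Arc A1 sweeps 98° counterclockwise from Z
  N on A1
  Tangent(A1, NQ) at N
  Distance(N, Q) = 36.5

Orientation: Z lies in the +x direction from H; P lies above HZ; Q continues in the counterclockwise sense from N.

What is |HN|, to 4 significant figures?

29.66

A1 meets HZ tangentially, so PZ is at right angles to HZ, so P = Z + (0, 8.8) = (19.20, 8.800). On A1, Z sits at bearing -90° from P; a 98° counterclockwise sweep puts N at bearing 8°, so N = P + 8.8·(cos 8°, sin 8°) = (27.91, 10.02). Then |HN| = |N − H| = 29.66.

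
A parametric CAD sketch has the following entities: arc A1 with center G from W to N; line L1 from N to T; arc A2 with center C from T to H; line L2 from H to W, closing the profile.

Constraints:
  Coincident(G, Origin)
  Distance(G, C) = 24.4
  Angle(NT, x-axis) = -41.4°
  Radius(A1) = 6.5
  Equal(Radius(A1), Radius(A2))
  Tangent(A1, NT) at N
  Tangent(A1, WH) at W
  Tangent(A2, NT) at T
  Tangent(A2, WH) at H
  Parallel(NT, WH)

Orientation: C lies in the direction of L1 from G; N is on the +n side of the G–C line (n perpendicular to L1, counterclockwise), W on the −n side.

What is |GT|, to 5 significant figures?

25.251

Tangency of A1 to both parallel lines with radius 6.5 puts N and W at G ± 6.5·n: N = (4.2985, 4.8757), W = (-4.2985, -4.8757). Equal radii place T and H the same way about C: T = C + 6.5·n = (22.601, -11.260), H = C − 6.5·n = (14.004, -21.012). Then |GT| = |T − G| = 25.251.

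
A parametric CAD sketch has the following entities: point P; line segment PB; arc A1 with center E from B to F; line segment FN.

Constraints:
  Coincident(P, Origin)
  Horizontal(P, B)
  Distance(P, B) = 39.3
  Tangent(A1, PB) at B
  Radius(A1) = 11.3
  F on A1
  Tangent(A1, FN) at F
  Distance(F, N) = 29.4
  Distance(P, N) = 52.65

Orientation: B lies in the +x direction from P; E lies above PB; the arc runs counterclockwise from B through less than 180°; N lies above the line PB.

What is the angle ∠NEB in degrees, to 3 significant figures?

166°

P is at the origin; PB is horizontal with |PB| = 39.3 and B on the +x side, so B = (39.3, 0.00). The tangent condition forces EB to be normal to PB, so E = B + (0, 11.3) = (39.3, 11.3). Since EF ⟂ FN (tangency), |EN| = √(11.3² + 29.4²) = 31.5 regardless of where F sits on A1. So N lies on both circle(P, 52.65) and circle(E, 31.5); the above-PB intersection is N = (31.9, 41.9). F is the foot of the tangent from N: F = (48.6, 17.7).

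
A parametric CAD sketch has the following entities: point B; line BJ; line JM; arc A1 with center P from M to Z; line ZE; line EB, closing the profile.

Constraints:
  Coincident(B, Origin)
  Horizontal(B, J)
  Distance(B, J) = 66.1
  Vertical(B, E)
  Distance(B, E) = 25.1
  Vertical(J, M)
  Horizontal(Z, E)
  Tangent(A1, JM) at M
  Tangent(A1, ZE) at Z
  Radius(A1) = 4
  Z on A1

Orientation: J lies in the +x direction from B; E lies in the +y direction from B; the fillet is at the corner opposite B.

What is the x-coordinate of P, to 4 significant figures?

62.10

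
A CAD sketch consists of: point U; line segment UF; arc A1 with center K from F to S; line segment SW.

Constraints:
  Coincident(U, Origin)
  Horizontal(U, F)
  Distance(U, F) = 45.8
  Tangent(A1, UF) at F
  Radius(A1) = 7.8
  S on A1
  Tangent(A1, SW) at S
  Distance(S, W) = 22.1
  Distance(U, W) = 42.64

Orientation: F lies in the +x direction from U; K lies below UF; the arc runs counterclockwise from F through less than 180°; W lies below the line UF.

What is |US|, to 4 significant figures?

38.69

Checks: |KS| = 7.800 ✓; ∠(KS, SW) = 90.00° ✓; |SW| = 22.10 ✓; |UW| = 42.64 ✓.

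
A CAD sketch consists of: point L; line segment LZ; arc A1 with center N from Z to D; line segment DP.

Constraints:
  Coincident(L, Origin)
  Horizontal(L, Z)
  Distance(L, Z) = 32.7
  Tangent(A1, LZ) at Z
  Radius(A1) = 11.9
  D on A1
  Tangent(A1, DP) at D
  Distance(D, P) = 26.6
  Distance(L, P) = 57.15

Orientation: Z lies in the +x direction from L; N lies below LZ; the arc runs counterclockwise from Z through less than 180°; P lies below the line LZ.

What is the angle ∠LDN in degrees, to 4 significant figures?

99.71°

Checks: |LZ| = 32.70 ✓; |ND| = 11.90 ✓; ∠(ND, DP) = 90.00° ✓; |DP| = 26.60 ✓; |LP| = 57.15 ✓.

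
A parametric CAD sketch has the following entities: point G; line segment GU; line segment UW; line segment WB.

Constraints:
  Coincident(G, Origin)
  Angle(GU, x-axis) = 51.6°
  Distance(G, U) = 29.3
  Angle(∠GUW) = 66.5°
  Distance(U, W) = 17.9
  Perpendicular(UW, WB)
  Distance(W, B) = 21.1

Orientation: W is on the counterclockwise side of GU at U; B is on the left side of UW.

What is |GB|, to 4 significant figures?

8.482

∠GUW = 66.5°, so UW runs at 51.6° + (180° − 66.5°) = 165.1° from the x-axis; with |UW| = 17.9, W = U + 17.9·(cos 165.1°, sin 165.1°) = (0.9015, 27.56). UW ⟂ WB; with |WB| = 21.1 on the left of UW, B = W + 21.1·(-0.2571, -0.9664) = (-4.524, 7.174). Then |GB| = |B − G| = 8.482.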